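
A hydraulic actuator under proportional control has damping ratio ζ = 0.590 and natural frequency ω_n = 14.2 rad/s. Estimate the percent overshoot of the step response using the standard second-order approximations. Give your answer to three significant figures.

For an underdamped second-order system, %OS = 100·exp(−πζ/√(1−ζ²)).
πζ/√(1−ζ²) = π·0.590/√(1−0.348) = 2.296, so %OS = 100·e^(−2.296) = 10.1%.

%OS ≈ 10.1%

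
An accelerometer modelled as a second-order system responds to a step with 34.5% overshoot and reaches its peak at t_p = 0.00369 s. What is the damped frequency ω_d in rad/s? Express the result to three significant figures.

t_p = π/ω_d, so ω_d = π/0.00369 = 851 rad/s.

ω_d ≈ 851 rad/s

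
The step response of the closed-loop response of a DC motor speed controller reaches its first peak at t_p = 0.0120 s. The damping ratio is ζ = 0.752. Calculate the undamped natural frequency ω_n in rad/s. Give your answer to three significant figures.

Peak time t_p = π/ω_d, so ω_d = π/t_p = π/0.0120 = 262 rad/s.
ω_n = ω_d/√(1−ζ²) = 262/√0.434 = 397 rad/s.

ω_n ≈ 397 rad/s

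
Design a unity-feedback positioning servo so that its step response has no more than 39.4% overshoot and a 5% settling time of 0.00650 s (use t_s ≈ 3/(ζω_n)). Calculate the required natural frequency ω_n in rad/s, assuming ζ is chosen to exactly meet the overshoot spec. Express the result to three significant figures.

ζ = −ln(OS)/√(π² + (ln OS)²). With OS = 0.394, ln OS = −0.9314 and ζ = 0.9314/3.277 = 0.284.
Then ω_n = 3/(ζ t_s) = 3/(0.284 × 0.00650) = 1620 rad/s.

ω_n ≈ 1620 rad/s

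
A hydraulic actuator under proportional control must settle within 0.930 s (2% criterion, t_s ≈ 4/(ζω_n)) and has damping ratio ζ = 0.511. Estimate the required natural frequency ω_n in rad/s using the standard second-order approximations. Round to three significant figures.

ω_n ≈ 8.42 rad/s

Rearranging t_s ≈ 4/(ζω_n) gives ω_n = 4/(ζ·t_s) = 4/(0.511 × 0.930) = 8.42 rad/s.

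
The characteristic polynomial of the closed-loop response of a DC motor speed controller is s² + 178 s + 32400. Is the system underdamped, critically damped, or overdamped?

a² − 4b = 178² − 4·32400 < 0 (complex roots); the system is underdamped.

underdamped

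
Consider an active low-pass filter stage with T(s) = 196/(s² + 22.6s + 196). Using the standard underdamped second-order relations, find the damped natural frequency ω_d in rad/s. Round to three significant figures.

ω_d ≈ 8.26 rad/s

Comparing the denominator to s² + 2ζω_n s + ω_n²: ω_n = √196 = 14.0 rad/s, and 2ζω_n = 22.6 so ζ = 22.6/(2·14.0) = 0.807.
ω_d = 14.0·√(1 − 0.807²) = 8.26 rad/s.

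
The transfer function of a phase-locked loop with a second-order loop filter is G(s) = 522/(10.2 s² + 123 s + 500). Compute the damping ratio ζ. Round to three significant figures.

ζ ≈ 0.861

Dividing through by 10.2: denominator becomes s² + 12.06 s + 49.02.
So ω_n = √49.02 = 7.00 rad/s and ζ = 12.06/(2·7.00) = 0.861.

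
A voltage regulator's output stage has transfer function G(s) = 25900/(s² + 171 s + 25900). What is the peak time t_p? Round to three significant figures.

t_p ≈ 0.0230 s

Matching coefficients with s² + 2ζω_n s + ω_n² gives ω_n² = 25900 ⇒ ω_n = 161 rad/s, and ζ = 171/(2ω_n) = 0.531.
ω_d = 161·√(1 − 0.531²) = 136 rad/s. Then t_p = π/ω_d = 0.0230 s.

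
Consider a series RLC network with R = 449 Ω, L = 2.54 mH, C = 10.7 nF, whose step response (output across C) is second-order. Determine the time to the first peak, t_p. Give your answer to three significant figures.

For a series RLC circuit (capacitor voltage as output), ω_n = 1/√(LC) = 1/√(2.54 mH · 10.7 nF) = 192000 rad/s.
ζ = (R/2)·√(C/L) = (449/2)·√(10.7 nF/2.54 mH) = 0.461.
The damped frequency ω_d = ω_n√(1−ζ²) = 170000 rad/s. t_p = π/ω_d = 0.0000185 s.

t_p ≈ 0.0000185 s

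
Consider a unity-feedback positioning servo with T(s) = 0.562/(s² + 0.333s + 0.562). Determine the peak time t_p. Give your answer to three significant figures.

t_p ≈ 4.30 s

Matching coefficients with s² + 2ζω_n s + ω_n² gives ω_n² = 0.562 ⇒ ω_n = 0.750 rad/s, and ζ = 0.333/(2ω_n) = 0.222.
ω_d = 0.750·√(1 − 0.222²) = 0.731 rad/s. Then t_p = π/ω_d = 4.30 s.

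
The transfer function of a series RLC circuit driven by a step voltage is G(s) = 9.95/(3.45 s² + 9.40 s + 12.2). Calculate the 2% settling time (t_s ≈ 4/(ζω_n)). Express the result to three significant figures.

t_s ≈ 2.94 s

Dividing through by 3.45: denominator becomes s² + 2.725 s + 3.536.
So ω_n = √3.536 = 1.88 rad/s and ζ = 2.725/(2·1.88) = 0.724.
t_s ≈ 4/(ζω_n) = 2.94 s.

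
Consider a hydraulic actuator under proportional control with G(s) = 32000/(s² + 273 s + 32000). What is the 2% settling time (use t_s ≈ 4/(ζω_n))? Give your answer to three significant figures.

Matching coefficients with s² + 2ζω_n s + ω_n² gives ω_n² = 32000 ⇒ ω_n = 179 rad/s, and ζ = 273/(2ω_n) = 0.763.
t_s ≈ 4/(ζω_n) = 4/(0.763·179) = 0.0293 s.

t_s ≈ 0.0293 s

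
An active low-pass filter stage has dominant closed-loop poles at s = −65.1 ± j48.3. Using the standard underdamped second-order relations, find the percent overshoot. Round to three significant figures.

|pole| = ω_n = √(65.1² + 48.3²) = 81.1 rad/s; ζ = cos θ = σ/ω_n = 0.803.
Overshoot: exp(−π·0.803/√(1−0.803²)) = 0.0145, i.e. 1.45%.

%OS ≈ 1.45%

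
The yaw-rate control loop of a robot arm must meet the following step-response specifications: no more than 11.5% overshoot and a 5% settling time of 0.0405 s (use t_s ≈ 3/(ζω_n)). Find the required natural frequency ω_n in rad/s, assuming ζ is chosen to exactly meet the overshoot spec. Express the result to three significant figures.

ω_n ≈ 131 rad/s

From %OS = 100·exp(−πζ/√(1−ζ²)), invert to get ζ = −ln(OS)/√(π² + ln²(OS)) with OS = 0.115.
−ln 0.115 = 2.163, so ζ = 2.163/√(π² + 4.678) = 0.567.
From t_s ≈ 3/(ζω_n): ω_n = 3/(ζ·t_s) = 3/(0.567·0.0405) = 131 rad/s.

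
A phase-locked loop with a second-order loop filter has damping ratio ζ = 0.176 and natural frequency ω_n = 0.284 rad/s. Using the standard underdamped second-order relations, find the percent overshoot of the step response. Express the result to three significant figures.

For an underdamped second-order system, %OS = 100·exp(−πζ/√(1−ζ²)).
πζ/√(1−ζ²) = π·0.176/√(1−0.0310) = 0.5617, so %OS = 100·e^(−0.5617) = 57.0%.

%OS ≈ 57.0%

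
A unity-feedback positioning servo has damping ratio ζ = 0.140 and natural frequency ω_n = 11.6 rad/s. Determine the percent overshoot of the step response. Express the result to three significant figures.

For an underdamped second-order system, %OS = 100·exp(−πζ/√(1−ζ²)).
πζ/√(1−ζ²) = π·0.140/√(1−0.0196) = 0.4442, so %OS = 100·e^(−0.4442) = 64.1%.

%OS ≈ 64.1%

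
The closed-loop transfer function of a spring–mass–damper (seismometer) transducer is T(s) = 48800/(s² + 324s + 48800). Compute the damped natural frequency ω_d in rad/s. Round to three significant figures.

ω_d ≈ 150 rad/s

Matching coefficients with s² + 2ζω_n s + ω_n² gives ω_n² = 48800 ⇒ ω_n = 221 rad/s, and ζ = 324/(2ω_n) = 0.733.
ω_d = ω_n√(1−ζ²) = 150 rad/s.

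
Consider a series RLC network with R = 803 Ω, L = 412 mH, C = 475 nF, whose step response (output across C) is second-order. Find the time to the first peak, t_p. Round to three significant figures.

t_p ≈ 0.00154 s

For a series RLC circuit (capacitor voltage as output), ω_n = 1/√(LC) = 1/√(412 mH · 475 nF) = 2260 rad/s.
ζ = (R/2)·√(C/L) = (803/2)·√(475 nF/412 mH) = 0.431.
The damped frequency ω_d = ω_n√(1−ζ²) = 2040 rad/s. t_p = π/ω_d = 0.00154 s.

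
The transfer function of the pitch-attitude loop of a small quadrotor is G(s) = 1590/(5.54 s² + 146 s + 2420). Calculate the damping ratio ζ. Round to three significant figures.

Dividing through by 5.54: denominator becomes s² + 26.35 s + 436.8.
So ω_n = √436.8 = 20.9 rad/s and ζ = 26.35/(2·20.9) = 0.630.

ζ ≈ 0.630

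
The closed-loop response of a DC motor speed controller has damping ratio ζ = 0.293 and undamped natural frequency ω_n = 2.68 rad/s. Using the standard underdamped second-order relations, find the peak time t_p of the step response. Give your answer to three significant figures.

t_p ≈ 1.23 s

The damped frequency is ω_d = ω_n√(1−ζ²) = 2.68·√(1−0.0858) = 2.56 rad/s.
Peak time t_p = π/ω_d = π/2.56 = 1.23 s.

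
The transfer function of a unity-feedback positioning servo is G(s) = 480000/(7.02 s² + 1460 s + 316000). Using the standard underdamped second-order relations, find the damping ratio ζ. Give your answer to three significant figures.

ζ ≈ 0.490

Dividing through by 7.02: denominator becomes s² + 208.0 s + 45010.
So ω_n = √45010 = 212 rad/s and ζ = 208.0/(2·212) = 0.490.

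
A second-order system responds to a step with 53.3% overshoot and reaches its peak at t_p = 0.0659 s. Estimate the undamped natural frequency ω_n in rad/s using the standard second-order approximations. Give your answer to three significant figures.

ω_n ≈ 48.6 rad/s

From the overshoot, ζ = −ln(OS)/√(π²+ln²(OS)) = 0.196.
From t_p = π/ω_d, ω_d = π/0.0659 = 47.7 rad/s, so ω_n = ω_d/√(1−ζ²) = 48.6 rad/s.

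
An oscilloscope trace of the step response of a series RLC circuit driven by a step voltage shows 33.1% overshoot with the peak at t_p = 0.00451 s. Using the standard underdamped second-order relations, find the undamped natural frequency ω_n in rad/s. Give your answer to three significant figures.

ω_n ≈ 738 rad/s

From the overshoot, ζ = −ln(OS)/√(π²+ln²(OS)) = 0.332.
From t_p = π/ω_d, ω_d = π/0.00451 = 697 rad/s, so ω_n = ω_d/√(1−ζ²) = 738 rad/s.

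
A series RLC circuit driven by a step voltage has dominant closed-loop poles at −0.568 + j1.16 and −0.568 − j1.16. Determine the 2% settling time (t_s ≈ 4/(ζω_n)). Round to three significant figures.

For poles at −σ ± jω_d, ζω_n = σ = 0.568, so t_s ≈ 4/σ = 7.04 s.

t_s ≈ 7.04 s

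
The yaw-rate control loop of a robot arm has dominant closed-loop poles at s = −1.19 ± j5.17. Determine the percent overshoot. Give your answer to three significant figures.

%OS ≈ 48.5%

The poles are at −σ ± jω_d with σ = 1.19 and ω_d = 5.17, so ω_n = √(σ²+ω_d²) = 5.31 rad/s and ζ = σ/ω_n = 0.224.
%OS = 100 e^{−πζ/√(1−ζ²)} with ζ = 0.224 gives 48.5%.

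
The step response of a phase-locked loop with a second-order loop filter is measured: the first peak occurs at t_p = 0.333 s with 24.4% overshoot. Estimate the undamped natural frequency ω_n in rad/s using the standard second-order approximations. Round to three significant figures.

ω_n ≈ 10.3 rad/s

ζ from %OS: ζ = |ln 0.244|/√(π²+ln²0.244) = 0.410.
From t_p = π/ω_d, ω_d = π/0.333 = 9.43 rad/s, so ω_n = ω_d/√(1−ζ²) = 10.3 rad/s.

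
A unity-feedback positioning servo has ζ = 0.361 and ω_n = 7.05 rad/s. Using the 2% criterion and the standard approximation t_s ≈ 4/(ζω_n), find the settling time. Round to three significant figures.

t_s ≈ 4/(ζω_n) = 4/(0.361 × 7.05) = 1.57 s.

t_s ≈ 1.57 s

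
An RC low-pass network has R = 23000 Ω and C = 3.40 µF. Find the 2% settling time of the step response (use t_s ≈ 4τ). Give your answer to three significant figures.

τ = RC = 23000 × 3.40 µF = 0.0782 s.
t_s ≈ 4τ = 0.313 s.

t_s ≈ 0.313 s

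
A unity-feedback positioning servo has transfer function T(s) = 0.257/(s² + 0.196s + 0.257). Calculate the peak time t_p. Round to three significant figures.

t_p ≈ 6.32 s

Matching coefficients with s² + 2ζω_n s + ω_n² gives ω_n² = 0.257 ⇒ ω_n = 0.507 rad/s, and ζ = 0.196/(2ω_n) = 0.193.
ω_d = 0.507·√(1 − 0.193²) = 0.497 rad/s. Then t_p = π/ω_d = 6.32 s.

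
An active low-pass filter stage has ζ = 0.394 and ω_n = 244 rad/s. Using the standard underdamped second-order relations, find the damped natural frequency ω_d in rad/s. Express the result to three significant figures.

ω_d ≈ 224 rad/s

ω_d = ω_n√(1−ζ²) = 244·√0.845 = 224 rad/s.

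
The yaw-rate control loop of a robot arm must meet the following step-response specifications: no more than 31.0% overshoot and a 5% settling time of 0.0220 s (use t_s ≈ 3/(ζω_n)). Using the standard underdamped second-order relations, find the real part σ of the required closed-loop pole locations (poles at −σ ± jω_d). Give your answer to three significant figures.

σ ≈ 136

The settling-time spec alone fixes σ = ζω_n = 3/t_s = 3/0.0220 = 136.
(Overshoot then fixes ζ = 0.349 and hence ω_d = σ·√(1−ζ²)/ζ = 366 rad/s.)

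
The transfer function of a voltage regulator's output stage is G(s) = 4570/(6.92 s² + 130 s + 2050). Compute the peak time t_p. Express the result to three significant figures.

t_p ≈ 0.218 s

Dividing through by 6.92: denominator becomes s² + 18.79 s + 296.2.
So ω_n = √296.2 = 17.2 rad/s and ζ = 18.79/(2·17.2) = 0.546.
ω_d = 17.2·√(1 − 0.546²) = 14.4 rad/s. t_p = π/ω_d = 0.218 s.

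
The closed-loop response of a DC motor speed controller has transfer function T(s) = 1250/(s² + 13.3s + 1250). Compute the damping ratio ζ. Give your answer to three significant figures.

Matching coefficients with s² + 2ζω_n s + ω_n² gives ω_n² = 1250 ⇒ ω_n = 35.4 rad/s, and ζ = 13.3/(2ω_n) = 0.188.

ζ ≈ 0.188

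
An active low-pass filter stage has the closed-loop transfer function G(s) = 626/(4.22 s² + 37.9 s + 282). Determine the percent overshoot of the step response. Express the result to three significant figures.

%OS ≈ 12.7%

Dividing through by 4.22: denominator becomes s² + 8.981 s + 66.82.
So ω_n = √66.82 = 8.17 rad/s and ζ = 8.981/(2·8.17) = 0.549.
Overshoot: exp(−π·0.549/√(1−0.549²)) = 0.127, i.e. 12.7%.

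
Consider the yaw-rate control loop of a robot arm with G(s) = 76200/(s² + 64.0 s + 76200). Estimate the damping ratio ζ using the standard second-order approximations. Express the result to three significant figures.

ζ ≈ 0.116

Comparing the denominator to s² + 2ζω_n s + ω_n²: ω_n = √76200 = 276 rad/s, and 2ζω_n = 64.0 so ζ = 64.0/(2·276) = 0.116.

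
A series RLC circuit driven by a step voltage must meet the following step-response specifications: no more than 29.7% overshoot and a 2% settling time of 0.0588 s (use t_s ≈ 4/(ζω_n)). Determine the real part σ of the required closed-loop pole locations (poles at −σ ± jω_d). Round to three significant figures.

σ ≈ 68.0

The settling-time spec alone fixes σ = ζω_n = 4/t_s = 4/0.0588 = 68.0.
(Overshoot then fixes ζ = 0.360 and hence ω_d = σ·√(1−ζ²)/ζ = 176 rad/s.)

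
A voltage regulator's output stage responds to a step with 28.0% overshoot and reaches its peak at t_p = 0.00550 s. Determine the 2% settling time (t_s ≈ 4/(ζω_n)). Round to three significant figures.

ζ from %OS: ζ = |ln 0.280|/√(π²+ln²0.280) = 0.376.
From t_p = π/ω_d, ω_d = π/0.00550 = 571 rad/s, so ω_n = ω_d/√(1−ζ²) = 616 rad/s.
t_s ≈ 4/(ζω_n) = 4/(0.376·616) = 0.0173 s.

t_s ≈ 0.0173 s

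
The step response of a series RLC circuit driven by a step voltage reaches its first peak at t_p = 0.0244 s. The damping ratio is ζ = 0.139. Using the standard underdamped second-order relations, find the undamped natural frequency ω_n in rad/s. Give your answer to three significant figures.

Peak time t_p = π/ω_d, so ω_d = π/t_p = π/0.0244 = 129 rad/s.
ω_n = ω_d/√(1−ζ²) = 129/√0.981 = 130 rad/s.

ω_n ≈ 130 rad/s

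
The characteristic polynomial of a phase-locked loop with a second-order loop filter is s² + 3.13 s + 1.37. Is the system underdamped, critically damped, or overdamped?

a² − 4b = 4.3 > 0 (two distinct real roots); the system is overdamped.

overdamped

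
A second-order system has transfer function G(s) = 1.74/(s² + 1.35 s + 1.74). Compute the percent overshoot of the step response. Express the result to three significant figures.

Matching coefficients with s² + 2ζω_n s + ω_n² gives ω_n² = 1.74 ⇒ ω_n = 1.32 rad/s, and ζ = 1.35/(2ω_n) = 0.512.
%OS = 100·exp(−πζ/√(1−ζ²)) = 15.4%.

%OS ≈ 15.4%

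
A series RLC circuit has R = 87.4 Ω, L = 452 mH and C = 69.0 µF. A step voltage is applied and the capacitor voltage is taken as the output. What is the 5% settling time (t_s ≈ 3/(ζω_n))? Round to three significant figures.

t_s ≈ 0.0310 s

For a series RLC circuit (capacitor voltage as output), ω_n = 1/√(LC) = 1/√(452 mH · 69.0 µF) = 179 rad/s.
ζ = (R/2)·√(C/L) = (87.4/2)·√(69.0 µF/452 mH) = 0.540.
t_s ≈ 3/(ζω_n) = 0.0310 s.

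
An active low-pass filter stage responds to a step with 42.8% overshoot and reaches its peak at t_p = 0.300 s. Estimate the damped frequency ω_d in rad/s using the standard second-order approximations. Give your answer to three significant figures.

ω_d ≈ 10.5 rad/s

t_p = π/ω_d, so ω_d = π/0.300 = 10.5 rad/s.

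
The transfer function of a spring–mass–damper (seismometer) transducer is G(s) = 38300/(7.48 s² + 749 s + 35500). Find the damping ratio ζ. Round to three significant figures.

Dividing through by 7.48: denominator becomes s² + 100.1 s + 4746.
So ω_n = √4746 = 68.9 rad/s and ζ = 100.1/(2·68.9) = 0.727.

ζ ≈ 0.727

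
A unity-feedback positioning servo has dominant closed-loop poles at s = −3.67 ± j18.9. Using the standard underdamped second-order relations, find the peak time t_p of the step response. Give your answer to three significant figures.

t_p = π/ω_d with ω_d = 18.9 (the imaginary part), so t_p = 0.166 s.

t_p ≈ 0.166 s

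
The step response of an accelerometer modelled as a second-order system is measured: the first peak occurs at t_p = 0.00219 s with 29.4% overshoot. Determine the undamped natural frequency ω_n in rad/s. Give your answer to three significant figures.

ω_n ≈ 1540 rad/s

From the overshoot, ζ = −ln(OS)/√(π²+ln²(OS)) = 0.363.
From t_p = π/ω_d, ω_d = π/0.00219 = 1430 rad/s, so ω_n = ω_d/√(1−ζ²) = 1540 rad/s.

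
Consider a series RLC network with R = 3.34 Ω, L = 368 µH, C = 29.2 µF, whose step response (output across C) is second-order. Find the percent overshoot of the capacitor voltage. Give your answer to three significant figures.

%OS ≈ 18.7%

For a series RLC circuit (capacitor voltage as output), ω_n = 1/√(LC) = 1/√(368 µH · 29.2 µF) = 9650 rad/s.
ζ = (R/2)·√(C/L) = (3.34/2)·√(29.2 µF/368 µH) = 0.470.
%OS = 100 e^{−πζ/√(1−ζ²)} with ζ = 0.470 gives 18.7%.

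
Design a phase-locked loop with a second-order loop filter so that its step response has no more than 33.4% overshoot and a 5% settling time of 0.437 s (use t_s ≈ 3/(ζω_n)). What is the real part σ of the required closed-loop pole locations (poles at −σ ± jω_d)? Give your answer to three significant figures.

σ ≈ 6.86

The settling-time spec alone fixes σ = ζω_n = 3/t_s = 3/0.437 = 6.86.
(Overshoot then fixes ζ = 0.330 and hence ω_d = σ·√(1−ζ²)/ζ = 19.7 rad/s.)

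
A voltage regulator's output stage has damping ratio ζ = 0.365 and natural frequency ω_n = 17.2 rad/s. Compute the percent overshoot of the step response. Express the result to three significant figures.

For an underdamped second-order system, %OS = 100·exp(−πζ/√(1−ζ²)).
πζ/√(1−ζ²) = π·0.365/√(1−0.133) = 1.232, so %OS = 100·e^(−1.232) = 29.2%.

%OS ≈ 29.2%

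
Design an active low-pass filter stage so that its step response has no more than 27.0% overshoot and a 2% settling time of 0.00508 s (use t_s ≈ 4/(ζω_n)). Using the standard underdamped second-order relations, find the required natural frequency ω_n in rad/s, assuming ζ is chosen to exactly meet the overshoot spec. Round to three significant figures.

ζ = −ln(OS)/√(π² + (ln OS)²). With OS = 0.270, ln OS = −1.309 and ζ = 1.309/3.404 = 0.385.
Then ω_n = 4/(ζ t_s) = 4/(0.385 × 0.00508) = 2050 rad/s.

ω_n ≈ 2050 rad/s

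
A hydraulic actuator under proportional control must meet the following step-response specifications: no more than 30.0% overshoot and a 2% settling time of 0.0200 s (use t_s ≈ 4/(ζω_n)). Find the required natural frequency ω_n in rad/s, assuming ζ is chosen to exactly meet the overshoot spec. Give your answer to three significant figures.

ω_n ≈ 559 rad/s

From %OS = 100·exp(−πζ/√(1−ζ²)), invert to get ζ = −ln(OS)/√(π² + ln²(OS)) with OS = 0.300.
−ln 0.300 = 1.204, so ζ = 1.204/√(π² + 1.450) = 0.358.
From t_s ≈ 4/(ζω_n): ω_n = 4/(ζ·t_s) = 4/(0.358·0.0200) = 559 rad/s.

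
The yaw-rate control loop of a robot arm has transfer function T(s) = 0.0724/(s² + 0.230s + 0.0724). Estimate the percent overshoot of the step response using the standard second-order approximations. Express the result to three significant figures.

%OS ≈ 22.6%

ω_n = √0.0724 = 0.269 rad/s; ζ = 0.230/(2·0.269) = 0.427.
%OS = 100 e^{−πζ/√(1−ζ²)} with ζ = 0.427 gives 22.6%.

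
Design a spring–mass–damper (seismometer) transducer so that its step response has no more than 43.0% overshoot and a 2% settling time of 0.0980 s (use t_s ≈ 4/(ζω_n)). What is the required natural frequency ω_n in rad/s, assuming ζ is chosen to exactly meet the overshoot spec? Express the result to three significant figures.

Inverting the overshoot relation: ζ = |ln 0.430|/√(π² + ln²0.430) = 0.259.
From t_s ≈ 4/(ζω_n): ω_n = 4/(ζ·t_s) = 4/(0.259·0.0980) = 157 rad/s.

ω_n ≈ 157 rad/s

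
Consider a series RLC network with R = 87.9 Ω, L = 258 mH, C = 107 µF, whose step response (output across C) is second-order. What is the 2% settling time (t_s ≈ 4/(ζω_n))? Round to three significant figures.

t_s ≈ 0.0235 s

For a series RLC circuit (capacitor voltage as output), ω_n = 1/√(LC) = 1/√(258 mH · 107 µF) = 190 rad/s.
ζ = (R/2)·√(C/L) = (87.9/2)·√(107 µF/258 mH) = 0.895.
t_s ≈ 4/(ζω_n) = 0.0235 s.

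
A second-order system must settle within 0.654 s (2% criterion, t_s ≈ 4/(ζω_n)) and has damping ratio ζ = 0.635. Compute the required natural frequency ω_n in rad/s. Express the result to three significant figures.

ω_n ≈ 9.63 rad/s

Rearranging t_s ≈ 4/(ζω_n) gives ω_n = 4/(ζ·t_s) = 4/(0.635 × 0.654) = 9.63 rad/s.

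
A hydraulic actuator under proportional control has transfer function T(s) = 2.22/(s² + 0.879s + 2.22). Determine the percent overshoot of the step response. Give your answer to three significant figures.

Comparing the denominator to s² + 2ζω_n s + ω_n²: ω_n = √2.22 = 1.49 rad/s, and 2ζω_n = 0.879 so ζ = 0.879/(2·1.49) = 0.295.
%OS = 100·exp(−πζ/√(1−ζ²)) = 37.9%.

%OS ≈ 37.9%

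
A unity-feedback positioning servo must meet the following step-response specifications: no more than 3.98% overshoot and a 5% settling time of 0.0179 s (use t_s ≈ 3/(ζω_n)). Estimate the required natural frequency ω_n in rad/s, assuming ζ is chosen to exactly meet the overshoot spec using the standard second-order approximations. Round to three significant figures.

From %OS = 100·exp(−πζ/√(1−ζ²)), invert to get ζ = −ln(OS)/√(π² + ln²(OS)) with OS = 0.0398.
−ln 0.0398 = 3.224, so ζ = 3.224/√(π² + 10.39) = 0.716.
From t_s ≈ 3/(ζω_n): ω_n = 3/(ζ·t_s) = 3/(0.716·0.0179) = 234 rad/s.

ω_n ≈ 234 rad/s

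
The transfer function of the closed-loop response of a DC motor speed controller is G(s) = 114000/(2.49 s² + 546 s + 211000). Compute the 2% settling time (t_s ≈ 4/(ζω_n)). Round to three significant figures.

Dividing through by 2.49: denominator becomes s² + 219.3 s + 84740.
So ω_n = √84740 = 291 rad/s and ζ = 219.3/(2·291) = 0.377.
t_s ≈ 4/(ζω_n) = 0.0365 s.

t_s ≈ 0.0365 s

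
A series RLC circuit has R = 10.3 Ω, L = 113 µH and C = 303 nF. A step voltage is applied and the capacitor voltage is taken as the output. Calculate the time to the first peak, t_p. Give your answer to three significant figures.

t_p ≈ 0.0000191 s

For a series RLC circuit (capacitor voltage as output), ω_n = 1/√(LC) = 1/√(113 µH · 303 nF) = 171000 rad/s.
ζ = (R/2)·√(C/L) = (10.3/2)·√(303 nF/113 µH) = 0.267.
The damped frequency ω_d = ω_n√(1−ζ²) = 165000 rad/s. t_p = π/ω_d = 0.0000191 s.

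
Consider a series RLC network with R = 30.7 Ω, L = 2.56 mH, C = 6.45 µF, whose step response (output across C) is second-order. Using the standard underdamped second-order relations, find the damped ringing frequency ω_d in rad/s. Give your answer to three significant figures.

ω_d ≈ 4960 rad/s

For a series RLC circuit (capacitor voltage as output), ω_n = 1/√(LC) = 1/√(2.56 mH · 6.45 µF) = 7780 rad/s.
ζ = (R/2)·√(C/L) = (30.7/2)·√(6.45 µF/2.56 mH) = 0.770.
ω_d = ω_n√(1−ζ²) = 4960 rad/s.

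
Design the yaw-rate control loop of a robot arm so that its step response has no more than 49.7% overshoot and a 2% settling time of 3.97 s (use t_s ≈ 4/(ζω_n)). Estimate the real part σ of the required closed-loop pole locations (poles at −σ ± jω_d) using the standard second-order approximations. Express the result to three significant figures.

The settling-time spec alone fixes σ = ζω_n = 4/t_s = 4/3.97 = 1.01.
(Overshoot then fixes ζ = 0.217 and hence ω_d = σ·√(1−ζ²)/ζ = 4.53 rad/s.)

σ ≈ 1.01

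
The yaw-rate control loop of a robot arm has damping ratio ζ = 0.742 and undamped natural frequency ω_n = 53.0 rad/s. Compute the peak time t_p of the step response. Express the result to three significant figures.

t_p ≈ 0.0884 s

The damped frequency is ω_d = ω_n√(1−ζ²) = 53.0·√(1−0.551) = 35.5 rad/s.
Peak time t_p = π/ω_d = π/35.5 = 0.0884 s.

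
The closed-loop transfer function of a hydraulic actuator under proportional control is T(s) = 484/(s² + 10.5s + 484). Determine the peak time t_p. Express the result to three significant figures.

t_p ≈ 0.147 s

ω_n = √484 = 22.0 rad/s; ζ = 10.5/(2·22.0) = 0.239.
ω_d = ω_n√(1−ζ²) = 21.4 rad/s. Then t_p = π/ω_d = 0.147 s.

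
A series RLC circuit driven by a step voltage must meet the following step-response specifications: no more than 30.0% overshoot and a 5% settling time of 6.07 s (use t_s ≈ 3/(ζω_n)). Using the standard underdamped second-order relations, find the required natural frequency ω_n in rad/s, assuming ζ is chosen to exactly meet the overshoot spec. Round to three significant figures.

ω_n ≈ 1.38 rad/s

Inverting the overshoot relation: ζ = |ln 0.300|/√(π² + ln²0.300) = 0.358.
From t_s ≈ 3/(ζω_n): ω_n = 3/(ζ·t_s) = 3/(0.358·6.07) = 1.38 rad/s.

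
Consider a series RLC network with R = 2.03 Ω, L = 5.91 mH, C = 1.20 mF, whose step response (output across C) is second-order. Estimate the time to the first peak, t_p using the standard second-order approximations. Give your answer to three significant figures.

For a series RLC circuit (capacitor voltage as output), ω_n = 1/√(LC) = 1/√(5.91 mH · 1.20 mF) = 376 rad/s.
ζ = (R/2)·√(C/L) = (2.03/2)·√(1.20 mF/5.91 mH) = 0.457.
ω_d = ω_n√(1−ζ²) = 334 rad/s. t_p = π/ω_d = 0.00941 s.

t_p ≈ 0.00941 s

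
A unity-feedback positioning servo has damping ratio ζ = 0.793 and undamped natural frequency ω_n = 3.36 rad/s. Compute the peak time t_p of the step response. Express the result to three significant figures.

t_p ≈ 1.53 s

The damped frequency is ω_d = ω_n√(1−ζ²) = 3.36·√(1−0.629) = 2.05 rad/s.
Peak time t_p = π/ω_d = π/2.05 = 1.53 s.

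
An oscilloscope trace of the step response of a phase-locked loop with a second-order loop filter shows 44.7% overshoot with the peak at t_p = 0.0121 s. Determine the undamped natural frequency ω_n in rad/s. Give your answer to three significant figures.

ω_n ≈ 268 rad/s

ζ from %OS: ζ = |ln 0.447|/√(π²+ln²0.447) = 0.248.
t_p = π/ω_d ⇒ ω_d = 260 rad/s; then ω_n = ω_d/√(1−ζ²) = 268 rad/s.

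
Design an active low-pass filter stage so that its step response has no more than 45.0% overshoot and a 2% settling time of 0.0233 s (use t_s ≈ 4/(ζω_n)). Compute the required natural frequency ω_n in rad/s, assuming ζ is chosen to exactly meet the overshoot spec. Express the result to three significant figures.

ζ = −ln(OS)/√(π² + (ln OS)²). With OS = 0.450, ln OS = −0.7985 and ζ = 0.7985/3.241 = 0.246.
Then ω_n = 4/(ζ t_s) = 4/(0.246 × 0.0233) = 697 rad/s.

ω_n ≈ 697 rad/s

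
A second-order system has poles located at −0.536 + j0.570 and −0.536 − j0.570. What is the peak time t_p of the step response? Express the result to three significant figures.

t_p ≈ 5.51 s

t_p = π/ω_d with ω_d = 0.570 (the imaginary part), so t_p = 5.51 s.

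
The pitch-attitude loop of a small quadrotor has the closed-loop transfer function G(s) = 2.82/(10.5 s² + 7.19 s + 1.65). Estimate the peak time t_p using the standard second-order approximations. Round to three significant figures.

t_p ≈ 15.7 s

Dividing through by 10.5: denominator becomes s² + 0.6848 s + 0.1571.
So ω_n = √0.1571 = 0.396 rad/s and ζ = 0.6848/(2·0.396) = 0.864.
The damped frequency ω_d = ω_n√(1−ζ²) = 0.200 rad/s. t_p = π/ω_d = 15.7 s.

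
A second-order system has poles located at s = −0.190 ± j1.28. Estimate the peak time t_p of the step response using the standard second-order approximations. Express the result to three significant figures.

t_p = π/ω_d with ω_d = 1.28 (the imaginary part), so t_p = 2.45 s.

t_p ≈ 2.45 s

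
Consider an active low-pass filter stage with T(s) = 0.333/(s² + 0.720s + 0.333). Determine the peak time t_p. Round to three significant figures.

t_p ≈ 6.97 s

Comparing the denominator to s² + 2ζω_n s + ω_n²: ω_n = √0.333 = 0.577 rad/s, and 2ζω_n = 0.720 so ζ = 0.720/(2·0.577) = 0.624.
ω_d = ω_n√(1−ζ²) = 0.451 rad/s. Then t_p = π/ω_d = 6.97 s.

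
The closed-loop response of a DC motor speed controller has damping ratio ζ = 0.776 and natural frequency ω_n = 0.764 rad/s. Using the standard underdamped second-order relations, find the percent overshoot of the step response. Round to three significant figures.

For an underdamped second-order system, %OS = 100·exp(−πζ/√(1−ζ²)).
πζ/√(1−ζ²) = π·0.776/√(1−0.602) = 3.865, so %OS = 100·e^(−3.865) = 2.10%.

%OS ≈ 2.10%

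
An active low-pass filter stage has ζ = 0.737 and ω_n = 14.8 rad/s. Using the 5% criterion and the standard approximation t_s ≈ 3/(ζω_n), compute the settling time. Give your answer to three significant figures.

t_s ≈ 3/(ζω_n) = 3/(0.737 × 14.8) = 0.275 s.

t_s ≈ 0.275 s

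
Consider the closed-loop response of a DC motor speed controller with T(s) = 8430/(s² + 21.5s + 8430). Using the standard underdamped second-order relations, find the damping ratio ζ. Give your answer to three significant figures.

Comparing the denominator to s² + 2ζω_n s + ω_n²: ω_n = √8430 = 91.8 rad/s, and 2ζω_n = 21.5 so ζ = 21.5/(2·91.8) = 0.117.

ζ ≈ 0.117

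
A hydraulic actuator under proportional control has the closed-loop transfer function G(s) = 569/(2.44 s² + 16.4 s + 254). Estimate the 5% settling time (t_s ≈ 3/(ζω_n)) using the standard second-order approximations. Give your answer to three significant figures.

t_s ≈ 0.893 s

Dividing through by 2.44: denominator becomes s² + 6.721 s + 104.1.
So ω_n = √104.1 = 10.2 rad/s and ζ = 6.721/(2·10.2) = 0.329.
t_s ≈ 3/(ζω_n) = 0.893 s.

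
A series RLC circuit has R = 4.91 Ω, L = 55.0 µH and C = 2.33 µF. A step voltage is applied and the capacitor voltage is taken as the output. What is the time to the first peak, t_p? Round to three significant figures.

For a series RLC circuit (capacitor voltage as output), ω_n = 1/√(LC) = 1/√(55.0 µH · 2.33 µF) = 88300 rad/s.
ζ = (R/2)·√(C/L) = (4.91/2)·√(2.33 µF/55.0 µH) = 0.505.
ω_d = 88300·√(1 − 0.505²) = 76200 rad/s. t_p = π/ω_d = 0.0000412 s.

t_p ≈ 0.0000412 s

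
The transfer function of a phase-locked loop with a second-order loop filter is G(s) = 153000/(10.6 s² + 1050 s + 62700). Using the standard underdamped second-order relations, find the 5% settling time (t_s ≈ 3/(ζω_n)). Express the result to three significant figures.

t_s ≈ 0.0606 s

Dividing through by 10.6: denominator becomes s² + 99.06 s + 5915.
So ω_n = √5915 = 76.9 rad/s and ζ = 99.06/(2·76.9) = 0.644.
t_s ≈ 3/(ζω_n) = 0.0606 s.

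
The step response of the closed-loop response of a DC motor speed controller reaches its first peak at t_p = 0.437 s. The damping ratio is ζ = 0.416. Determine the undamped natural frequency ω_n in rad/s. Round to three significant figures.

Peak time t_p = π/ω_d, so ω_d = π/t_p = π/0.437 = 7.19 rad/s.
ω_n = ω_d/√(1−ζ²) = 7.19/√0.827 = 7.91 rad/s.

ω_n ≈ 7.91 rad/s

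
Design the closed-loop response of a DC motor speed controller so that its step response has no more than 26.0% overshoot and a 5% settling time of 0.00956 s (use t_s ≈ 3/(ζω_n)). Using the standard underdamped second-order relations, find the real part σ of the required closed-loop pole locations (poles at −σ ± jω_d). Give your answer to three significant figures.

σ ≈ 314

The settling-time spec alone fixes σ = ζω_n = 3/t_s = 3/0.00956 = 314.
(Overshoot then fixes ζ = 0.394 and hence ω_d = σ·√(1−ζ²)/ζ = 732 rad/s.)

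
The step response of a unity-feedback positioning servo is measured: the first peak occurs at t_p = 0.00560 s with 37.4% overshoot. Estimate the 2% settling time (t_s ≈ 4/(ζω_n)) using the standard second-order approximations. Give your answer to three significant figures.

From the overshoot, ζ = −ln(OS)/√(π²+ln²(OS)) = 0.299.
t_p = π/ω_d ⇒ ω_d = 561 rad/s; then ω_n = ω_d/√(1−ζ²) = 588 rad/s.
t_s ≈ 4/(ζω_n) = 4/(0.299·588) = 0.0228 s.

t_s ≈ 0.0228 s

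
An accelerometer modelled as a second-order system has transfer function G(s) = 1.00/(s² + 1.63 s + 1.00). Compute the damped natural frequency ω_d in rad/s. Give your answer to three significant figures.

ω_d ≈ 0.579 rad/s

ω_n = √1.00 = 1.00 rad/s; ζ = 1.63/(2·1.00) = 0.815.
The damped frequency ω_d = ω_n√(1−ζ²) = 0.579 rad/s.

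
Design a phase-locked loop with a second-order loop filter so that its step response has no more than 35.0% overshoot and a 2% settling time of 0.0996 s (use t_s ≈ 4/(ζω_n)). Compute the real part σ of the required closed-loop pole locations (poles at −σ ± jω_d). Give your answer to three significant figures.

The settling-time spec alone fixes σ = ζω_n = 4/t_s = 4/0.0996 = 40.2.
(Overshoot then fixes ζ = 0.317 and hence ω_d = σ·√(1−ζ²)/ζ = 120 rad/s.)

σ ≈ 40.2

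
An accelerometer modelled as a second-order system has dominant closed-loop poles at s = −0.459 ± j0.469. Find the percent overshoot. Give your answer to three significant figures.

The poles are at −σ ± jω_d with σ = 0.459 and ω_d = 0.469, so ω_n = √(σ²+ω_d²) = 0.656 rad/s and ζ = σ/ω_n = 0.699.
%OS = 100 e^{−πζ/√(1−ζ²)} with ζ = 0.699 gives 4.62%.

%OS ≈ 4.62%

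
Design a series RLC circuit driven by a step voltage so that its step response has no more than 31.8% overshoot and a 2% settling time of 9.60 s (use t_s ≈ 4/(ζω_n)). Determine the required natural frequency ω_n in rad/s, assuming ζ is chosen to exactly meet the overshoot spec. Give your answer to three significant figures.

From %OS = 100·exp(−πζ/√(1−ζ²)), invert to get ζ = −ln(OS)/√(π² + ln²(OS)) with OS = 0.318.
−ln 0.318 = 1.146, so ζ = 1.146/√(π² + 1.313) = 0.343.
Then ω_n = 4/(ζ t_s) = 4/(0.343 × 9.60) = 1.22 rad/s.

ω_n ≈ 1.22 rad/s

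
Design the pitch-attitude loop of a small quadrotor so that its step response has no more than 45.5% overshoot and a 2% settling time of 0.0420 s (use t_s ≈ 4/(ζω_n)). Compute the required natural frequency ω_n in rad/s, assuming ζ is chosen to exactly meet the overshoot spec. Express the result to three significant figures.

ω_n ≈ 392 rad/s

Inverting the overshoot relation: ζ = |ln 0.455|/√(π² + ln²0.455) = 0.243.
From t_s ≈ 4/(ζω_n): ω_n = 4/(ζ·t_s) = 4/(0.243·0.0420) = 392 rad/s.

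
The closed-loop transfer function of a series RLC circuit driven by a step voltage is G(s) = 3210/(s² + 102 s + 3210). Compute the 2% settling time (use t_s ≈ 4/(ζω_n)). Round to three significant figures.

t_s ≈ 0.0784 s

Matching coefficients with s² + 2ζω_n s + ω_n² gives ω_n² = 3210 ⇒ ω_n = 56.7 rad/s, and ζ = 102/(2ω_n) = 0.900.
t_s ≈ 4/(ζω_n) = 4/(0.900·56.7) = 0.0784 s.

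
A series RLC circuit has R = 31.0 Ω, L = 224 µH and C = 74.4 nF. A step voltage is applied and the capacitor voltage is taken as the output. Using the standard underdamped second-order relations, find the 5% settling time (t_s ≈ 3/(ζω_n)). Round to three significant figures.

For a series RLC circuit (capacitor voltage as output), ω_n = 1/√(LC) = 1/√(224 µH · 74.4 nF) = 245000 rad/s.
ζ = (R/2)·√(C/L) = (31.0/2)·√(74.4 nF/224 µH) = 0.282.
t_s ≈ 3/(ζω_n) = 0.0000434 s.

t_s ≈ 0.0000434 s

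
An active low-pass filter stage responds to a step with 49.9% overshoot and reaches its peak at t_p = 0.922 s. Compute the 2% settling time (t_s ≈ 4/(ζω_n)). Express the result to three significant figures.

From the overshoot, ζ = −ln(OS)/√(π²+ln²(OS)) = 0.216.
From t_p = π/ω_d, ω_d = π/0.922 = 3.41 rad/s, so ω_n = ω_d/√(1−ζ²) = 3.49 rad/s.
t_s ≈ 4/(ζω_n) = 4/(0.216·3.49) = 5.31 s.

t_s ≈ 5.31 s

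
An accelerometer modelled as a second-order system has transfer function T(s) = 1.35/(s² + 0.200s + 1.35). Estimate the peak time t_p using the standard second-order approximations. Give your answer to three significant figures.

t_p ≈ 2.71 s

Comparing the denominator to s² + 2ζω_n s + ω_n²: ω_n = √1.35 = 1.16 rad/s, and 2ζω_n = 0.200 so ζ = 0.200/(2·1.16) = 0.0861.
ω_d = ω_n√(1−ζ²) = 1.16 rad/s. Then t_p = π/ω_d = 2.71 s.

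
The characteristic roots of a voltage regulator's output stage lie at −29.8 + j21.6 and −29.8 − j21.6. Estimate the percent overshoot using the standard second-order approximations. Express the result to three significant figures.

%OS ≈ 1.31%

|pole| = ω_n = √(29.8² + 21.6²) = 36.8 rad/s; ζ = cos θ = σ/ω_n = 0.810.
Overshoot: exp(−π·0.810/√(1−0.810²)) = 0.0131, i.e. 1.31%.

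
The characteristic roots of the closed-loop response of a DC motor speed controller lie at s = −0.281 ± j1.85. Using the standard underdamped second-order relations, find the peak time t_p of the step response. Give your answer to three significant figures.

t_p = π/ω_d with ω_d = 1.85 (the imaginary part), so t_p = 1.70 s.

t_p ≈ 1.70 s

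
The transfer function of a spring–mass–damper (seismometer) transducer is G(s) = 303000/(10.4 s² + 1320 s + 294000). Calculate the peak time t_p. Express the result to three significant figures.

Dividing through by 10.4: denominator becomes s² + 126.9 s + 28270.
So ω_n = √28270 = 168 rad/s and ζ = 126.9/(2·168) = 0.377.
ω_d = ω_n√(1−ζ²) = 156 rad/s. t_p = π/ω_d = 0.0202 s.

t_p ≈ 0.0202 s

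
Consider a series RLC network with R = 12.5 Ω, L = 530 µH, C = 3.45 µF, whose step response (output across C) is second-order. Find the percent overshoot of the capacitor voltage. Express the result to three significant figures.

For a series RLC circuit (capacitor voltage as output), ω_n = 1/√(LC) = 1/√(530 µH · 3.45 µF) = 23400 rad/s.
ζ = (R/2)·√(C/L) = (12.5/2)·√(3.45 µF/530 µH) = 0.504.
Overshoot: exp(−π·0.504/√(1−0.504²)) = 0.160, i.e. 16.0%.

%OS ≈ 16.0%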